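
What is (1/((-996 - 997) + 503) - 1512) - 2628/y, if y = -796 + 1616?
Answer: -92563907/61090 ≈ -1515.2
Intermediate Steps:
y = 820
(1/((-996 - 997) + 503) - 1512) - 2628/y = (1/((-996 - 997) + 503) - 1512) - 2628/820 = (1/(-1993 + 503) - 1512) - 2628*1/820 = (1/(-1490) - 1512) - 657/205 = (-1/1490 - 1512) - 657/205 = -2252881/1490 - 657/205 = -92563907/61090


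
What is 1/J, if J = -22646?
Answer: -1/22646 ≈ -4.4158e-5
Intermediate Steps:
1/J = 1/(-22646) = -1/22646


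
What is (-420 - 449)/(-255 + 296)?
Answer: -869/41 ≈ -21.195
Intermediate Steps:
(-420 - 449)/(-255 + 296) = -869/41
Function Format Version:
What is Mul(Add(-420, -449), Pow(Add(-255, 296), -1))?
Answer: Rational(-869, 41) ≈ -21.195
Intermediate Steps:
Mul(Add(-420, -449), Pow(Add(-255, 296), -1)) = Mul(-869, Pow(41, -1)) = Mul(-869, Rational(1, 41)) = Rational(-869, 41)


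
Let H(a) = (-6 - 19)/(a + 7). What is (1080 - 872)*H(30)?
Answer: -5200/37 ≈ -140.54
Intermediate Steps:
H(a) = -25/(7 + a)
(1080 - 872)*H(30) = (1080 - 872)*(-25/(7 + 30)) = 208*(-25/37) = -5200/37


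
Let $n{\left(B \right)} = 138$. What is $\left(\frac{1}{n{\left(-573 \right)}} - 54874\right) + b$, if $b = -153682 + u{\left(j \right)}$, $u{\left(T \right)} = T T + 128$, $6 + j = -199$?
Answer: $- \frac{22963613}{138} \approx -1.664 \cdot 10^{5}$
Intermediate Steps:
$j = -205$ ($j = -6 - 199 = -205$)
$u{\left(T \right)} = 128 + T^{2}$ ($u{\left(T \right)} = T^{2} + 128 = 128 + T^{2}$)
$b = -111529$ ($b = -153682 + \left(128 + \left(-205\right)^{2}\right) = -153682 + \left(128 + 42025\right) = -153682 + 42153 = -111529$)
$\left(\frac{1}{n{\left(-573 \right)}} - 54874\right) + b = \left(\frac{1}{138} - 54874\right) - 111529 = - \frac{7572611}{138} - 111529 = - \frac{22963613}{138}$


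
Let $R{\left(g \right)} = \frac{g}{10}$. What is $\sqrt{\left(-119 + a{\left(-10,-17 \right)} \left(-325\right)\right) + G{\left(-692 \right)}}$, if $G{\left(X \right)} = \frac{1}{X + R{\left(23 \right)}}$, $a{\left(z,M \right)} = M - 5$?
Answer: $\frac{\sqrt{2764089429}}{627} \approx 83.851$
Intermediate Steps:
$R{\left(g \right)} = \frac{g}{10}$ ($R{\left(g \right)} = g \frac{1}{10} = \frac{g}{10}$)
$a{\left(z,M \right)} = -5 + M$ ($a{\left(z,M \right)} = M - 5 = -5 + M$)
$G{\left(X \right)} = \frac{1}{\frac{23}{10} + X}$ ($G{\left(X \right)} = \frac{1}{X + \frac{1}{10} \cdot 23} = \frac{1}{X + \frac{23}{10}} = \frac{1}{\frac{23}{10} + X}$)
$\sqrt{\left(-119 + a{\left(-10,-17 \right)} \left(-325\right)\right) + G{\left(-692 \right)}} = \sqrt{\left(-119 + \left(-5 - 17\right) \left(-325\right)\right) + \frac{10}{23 + 10 \left(-692\right)}} = \sqrt{\left(-119 - -7150\right) + \frac{10}{23 - 6920}} = \sqrt{\left(-119 + 7150\right) + \frac{10}{-6897}} = \sqrt{7031 + 10 \left(- \frac{1}{6897}\right)} = \sqrt{7031 - \frac{10}{6897}} = \sqrt{\frac{48492797}{6897}} = \frac{\sqrt{2764089429}}{627}$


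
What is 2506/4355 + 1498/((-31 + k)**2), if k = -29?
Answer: 1554539/1567800 ≈ 0.99154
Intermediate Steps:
2506/4355 + 1498/((-31 + k)**2) = 2506/4355 + 1498/((-31 - 29)**2) = 2506*(1/4355) + 1498/((-60)**2) = 2506/4355 + 1498/3600 = 2506/4355 + 1498*(1/3600) = 2506/4355 + 749/1800 = 1554539/1567800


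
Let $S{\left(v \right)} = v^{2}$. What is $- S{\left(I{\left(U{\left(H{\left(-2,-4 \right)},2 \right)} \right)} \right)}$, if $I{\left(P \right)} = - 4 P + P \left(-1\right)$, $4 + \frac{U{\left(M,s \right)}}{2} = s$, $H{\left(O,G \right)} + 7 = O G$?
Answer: $-400$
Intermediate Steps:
$H{\left(O,G \right)} = -7 + G O$ ($H{\left(O,G \right)} = -7 + O G = -7 + G O$)
$U{\left(M,s \right)} = -8 + 2 s$
$I{\left(P \right)} = - 5 P$ ($I{\left(P \right)} = - 4 P - P = - 5 P$)
$- S{\left(I{\left(U{\left(H{\left(-2,-4 \right)},2 \right)} \right)} \right)} = - \left(- 5 \left(-8 + 2 \cdot 2\right)\right)^{2} = - \left(- 5 \left(-8 + 4\right)\right)^{2} = - \left(\left(-5\right) \left(-4\right)\right)^{2} = - 20^{2} = \left(-1\right) 400 = -400$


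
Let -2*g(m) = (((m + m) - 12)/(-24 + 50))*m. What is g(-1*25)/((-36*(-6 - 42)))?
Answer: -775/44928 ≈ -0.017250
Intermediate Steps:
g(m) = -m*(-6/13 + m/13)/2 (g(m) = -((m + m) - 12)/(-24 + 50)*m/2 = -(2*m - 12)/26*m/2 = -(-12 + 2*m)*(1/26)*m/2 = -(-6/13 + m/13)*m/2 = -m*(-6/13 + m/13)/2)
g(-1*25)/((-36*(-6 - 42))) = ((-1*25)*(6 - (-1)*25)/26)/((-36*(-6 - 42))) = ((1/26)*(-25)*(6 - 1*(-25)))/((-36*(-48))) = ((1/26)*(-25)*(6 + 25))/1728 = ((1/26)*(-25)*31)*(1/1728) = -775/26*1/1728 = -775/44928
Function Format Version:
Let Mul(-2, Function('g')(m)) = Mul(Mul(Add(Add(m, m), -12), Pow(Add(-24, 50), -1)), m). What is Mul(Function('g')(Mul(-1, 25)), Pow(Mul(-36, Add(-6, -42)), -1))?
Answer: Rational(-775, 44928) ≈ -0.017250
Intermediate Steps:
Function('g')(m) = Mul(Rational(-1, 2), m, Add(Rational(-6, 13), Mul(Rational(1, 13), m))) (Function('g')(m) = Mul(Rational(-1, 2), Mul(Mul(Add(Add(m, m), -12), Pow(Add(-24, 50), -1)), m)) = Mul(Rational(-1, 2), Mul(Mul(Add(Mul(2, m), -12), Pow(26, -1)), m)) = Mul(Rational(-1, 2), Mul(Mul(Add(-12, Mul(2, m)), Rational(1, 26)), m)) = Mul(Rational(-1, 2), Mul(Add(Rational(-6, 13), Mul(Rational(1, 13), m)), m)) = Mul(Rational(-1, 2), Mul(m, Add(Rational(-6, 13), Mul(Rational(1, 13), m)))) = Mul(Rational(-1, 2), m, Add(Rational(-6, 13), Mul(Rational(1, 13), m))))
Mul(Function('g')(Mul(-1, 25)), Pow(Mul(-36, Add(-6, -42)), -1)) = Mul(Mul(Rational(1, 26), Mul(-1, 25), Add(6, Mul(-1, Mul(-1, 25)))), Pow(Mul(-36, Add(-6, -42)), -1)) = Mul(Mul(Rational(1, 26), -25, Add(6, Mul(-1, -25))), Pow(Mul(-36, -48), -1)) = Mul(Mul(Rational(1, 26), -25, Add(6, 25)), Pow(1728, -1)) = Mul(Mul(Rational(1, 26), -25, 31), Rational(1, 1728)) = Mul(Rational(-775, 26), Rational(1, 1728)) = Rational(-775, 44928)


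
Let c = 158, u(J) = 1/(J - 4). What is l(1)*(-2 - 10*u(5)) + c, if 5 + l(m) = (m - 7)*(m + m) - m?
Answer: 374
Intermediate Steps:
u(J) = 1/(-4 + J)
l(m) = -5 - m + 2*m*(-7 + m) (l(m) = -5 + ((m - 7)*(m + m) - m) = -5 + ((-7 + m)*(2*m) - m) = -5 + (2*m*(-7 + m) - m) = -5 + (-m + 2*m*(-7 + m)) = -5 - m + 2*m*(-7 + m))
l(1)*(-2 - 10*u(5)) + c = (-5 - 15*1 + 2*1²)*(-2 - 10/(-4 + 5)) + 158 = (-5 - 15 + 2*1)*(-2 - 10/1) + 158 = (-5 - 15 + 2)*(-2 - 10*1) + 158 = -18*(-2 - 10) + 158 = -18*(-12) + 158 = 216 + 158 = 374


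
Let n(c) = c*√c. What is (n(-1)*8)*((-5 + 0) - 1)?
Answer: 48*I ≈ 48.0*I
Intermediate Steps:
n(c) = c^(3/2)
(n(-1)*8)*((-5 + 0) - 1) = ((-1)^(3/2)*8)*((-5 + 0) - 1) = (-I*8)*(-5 - 1) = -8*I*(-6) = 48*I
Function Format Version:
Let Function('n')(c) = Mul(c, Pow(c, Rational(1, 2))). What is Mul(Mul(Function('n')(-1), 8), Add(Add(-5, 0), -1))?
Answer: Mul(48, I) ≈ Mul(48.000, I)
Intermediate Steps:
Function('n')(c) = Pow(c, Rational(3, 2))
Mul(Mul(Function('n')(-1), 8), Add(Add(-5, 0), -1)) = Mul(Mul(Pow(-1, Rational(3, 2)), 8), Add(Add(-5, 0), -1)) = Mul(Mul(Mul(-1, I), 8), Add(-5, -1)) = Mul(Mul(-8, I), -6) = Mul(48, I)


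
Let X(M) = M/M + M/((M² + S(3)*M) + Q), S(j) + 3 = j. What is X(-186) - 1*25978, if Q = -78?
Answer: -149445712/5753 ≈ -25977.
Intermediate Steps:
S(j) = -3 + j
X(M) = 1 + M/(-78 + M²) (X(M) = M/M + M/((M² + (-3 + 3)*M) - 78) = 1 + M/((M² + 0*M) - 78) = 1 + M/((M² + 0) - 78) = 1 + M/(M² - 78) = 1 + M/(-78 + M²))
X(-186) - 1*25978 = (-78 - 186 + (-186)²)/(-78 + (-186)²) - 1*25978 = (-78 - 186 + 34596)/(-78 + 34596) - 25978 = 34332/34518 - 25978 = (1/34518)*34332 - 25978 = 5722/5753 - 25978 = -149445712/5753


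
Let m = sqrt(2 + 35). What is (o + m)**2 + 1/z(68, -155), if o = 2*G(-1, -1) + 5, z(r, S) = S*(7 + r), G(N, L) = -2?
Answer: 441749/11625 + 2*sqrt(37) ≈ 50.165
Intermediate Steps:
m = sqrt(37) ≈ 6.0828
o = 1 (o = 2*(-2) + 5 = -4 + 5 = 1)
(o + m)**2 + 1/z(68, -155) = (1 + sqrt(37))**2 + 1/(-155*(7 + 68)) = (1 + sqrt(37))**2 + 1/(-155*75) = (1 + sqrt(37))**2 + 1/(-11625) = (1 + sqrt(37))**2 - 1/11625 = -1/11625 + (1 + sqrt(37))**2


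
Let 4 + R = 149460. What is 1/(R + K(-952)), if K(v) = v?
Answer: 1/148504 ≈ 6.7338e-6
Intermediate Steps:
R = 149456 (R = -4 + 149460 = 149456)
1/(R + K(-952)) = 1/(149456 - 952) = 1/148504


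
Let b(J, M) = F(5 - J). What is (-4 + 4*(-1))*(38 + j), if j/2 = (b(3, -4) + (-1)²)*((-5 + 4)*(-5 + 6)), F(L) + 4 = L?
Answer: -320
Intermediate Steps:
F(L) = -4 + L
b(J, M) = 1 - J (b(J, M) = -4 + (5 - J) = 1 - J)
j = 2 (j = 2*(((1 - 1*3) + (-1)²)*((-5 + 4)*(-5 + 6))) = 2*(((1 - 3) + 1)*(-1*1)) = 2*((-2 + 1)*(-1)) = 2*(-1*(-1)) = 2*1 = 2)
(-4 + 4*(-1))*(38 + j) = (-4 + 4*(-1))*(38 + 2) = (-4 - 4)*40 = -8*40 = -320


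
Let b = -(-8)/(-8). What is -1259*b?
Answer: 1259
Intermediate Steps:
b = -1 (b = -(-8)*(-1)/8 = -1*1 = -1)
-1259*b = -1259*(-1) = 1259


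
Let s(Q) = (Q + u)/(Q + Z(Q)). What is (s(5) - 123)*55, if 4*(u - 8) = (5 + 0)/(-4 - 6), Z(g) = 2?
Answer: -373175/56 ≈ -6663.8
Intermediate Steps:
u = 63/8 (u = 8 + ((5 + 0)/(-4 - 6))/4 = 8 + (5/(-10))/4 = 8 + (5*(-1/10))/4 = 8 + (1/4)*(-1/2) = 8 - 1/8 = 63/8 ≈ 7.8750)
s(Q) = (63/8 + Q)/(2 + Q) (s(Q) = (Q + 63/8)/(Q + 2) = (63/8 + Q)/(2 + Q))
(s(5) - 123)*55 = ((63/8 + 5)/(2 + 5) - 123)*55 = ((103/8)/7 - 123)*55 = ((1/7)*(103/8) - 123)*55 = (103/56 - 123)*55 = -6785/56*55 = -373175/56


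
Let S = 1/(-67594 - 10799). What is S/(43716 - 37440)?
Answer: -1/491994468 ≈ -2.0325e-9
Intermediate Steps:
S = -1/78393 (S = 1/(-78393) = -1/78393 ≈ -1.2756e-5)
S/(43716 - 37440) = -1/(78393*(43716 - 37440)) = -1/78393/6276 = -1/78393*1/6276 = -1/491994468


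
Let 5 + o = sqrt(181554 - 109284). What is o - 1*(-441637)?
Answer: 441632 + 3*sqrt(8030) ≈ 4.4190e+5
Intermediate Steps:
o = -5 + 3*sqrt(8030) (o = -5 + sqrt(181554 - 109284) = -5 + sqrt(72270) = -5 + 3*sqrt(8030) ≈ 263.83)
o - 1*(-441637) = (-5 + 3*sqrt(8030)) - 1*(-441637) = (-5 + 3*sqrt(8030)) + 441637 = 441632 + 3*sqrt(8030)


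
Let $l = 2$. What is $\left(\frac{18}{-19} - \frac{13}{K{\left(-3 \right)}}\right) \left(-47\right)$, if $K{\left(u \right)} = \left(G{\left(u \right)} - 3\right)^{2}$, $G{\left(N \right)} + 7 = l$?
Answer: $\frac{65753}{1216} \approx 54.073$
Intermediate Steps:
$G{\left(N \right)} = -5$ ($G{\left(N \right)} = -7 + 2 = -5$)
$K{\left(u \right)} = 64$ ($K{\left(u \right)} = \left(-5 - 3\right)^{2} = \left(-8\right)^{2} = 64$)
$\left(\frac{18}{-19} - \frac{13}{K{\left(-3 \right)}}\right) \left(-47\right) = \left(\frac{18}{-19} - \frac{13}{64}\right) \left(-47\right) = \left(18 \left(- \frac{1}{19}\right) - \frac{13}{64}\right) \left(-47\right) = \left(- \frac{18}{19} - \frac{13}{64}\right) \left(-47\right) = \left(- \frac{1399}{1216}\right) \left(-47\right) = \frac{65753}{1216}$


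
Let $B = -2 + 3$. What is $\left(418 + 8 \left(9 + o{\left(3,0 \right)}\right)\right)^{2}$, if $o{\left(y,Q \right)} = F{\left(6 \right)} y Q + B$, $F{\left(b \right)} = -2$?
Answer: $248004$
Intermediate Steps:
$B = 1$
$o{\left(y,Q \right)} = 1 - 2 Q y$ ($o{\left(y,Q \right)} = - 2 y Q + 1 = - 2 Q y + 1 = 1 - 2 Q y$)
$\left(418 + 8 \left(9 + o{\left(3,0 \right)}\right)\right)^{2} = \left(418 + 8 \left(9 + \left(1 - 0 \cdot 3\right)\right)\right)^{2} = \left(418 + 8 \left(9 + \left(1 + 0\right)\right)\right)^{2} = \left(418 + 8 \left(9 + 1\right)\right)^{2} = \left(418 + 8 \cdot 10\right)^{2} = \left(418 + 80\right)^{2} = 498^{2} = 248004$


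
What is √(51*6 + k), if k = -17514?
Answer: 6*I*√478 ≈ 131.18*I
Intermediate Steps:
√(51*6 + k) = √(51*6 - 17514) = √(306 - 17514) = √(-17208) = 6*I*√478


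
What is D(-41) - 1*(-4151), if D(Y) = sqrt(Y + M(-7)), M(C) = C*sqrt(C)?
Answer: 4151 + sqrt(-41 - 7*I*sqrt(7)) ≈ 4152.4 - 6.557*I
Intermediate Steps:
M(C) = C**(3/2)
D(Y) = sqrt(Y - 7*I*sqrt(7)) (D(Y) = sqrt(Y + (-7)**(3/2)) = sqrt(Y - 7*I*sqrt(7)))
D(-41) - 1*(-4151) = sqrt(-41 - 7*I*sqrt(7)) - 1*(-4151) = sqrt(-41 - 7*I*sqrt(7)) + 4151 = 4151 + sqrt(-41 - 7*I*sqrt(7))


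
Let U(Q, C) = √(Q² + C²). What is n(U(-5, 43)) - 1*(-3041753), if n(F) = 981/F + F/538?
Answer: 3041753 + 132413*√1874/252053 ≈ 3.0418e+6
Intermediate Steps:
U(Q, C) = √(C² + Q²)
n(F) = 981/F + F/538 (n(F) = 981/F + F*(1/538) = 981/F + F/538)
n(U(-5, 43)) - 1*(-3041753) = (981/(√(43² + (-5)²)) + √(43² + (-5)²)/538) - 1*(-3041753) = (981/(√(1849 + 25)) + √(1849 + 25)/538) + 3041753 = (981/(√1874) + √1874/538) + 3041753 = (981*(√1874/1874) + √1874/538) + 3041753 = (981*√1874/1874 + √1874/538) + 3041753 = 132413*√1874/252053 + 3041753 = 3041753 + 132413*√1874/252053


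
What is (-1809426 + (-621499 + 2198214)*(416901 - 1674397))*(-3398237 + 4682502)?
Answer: -2546330985117736490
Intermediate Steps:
(-1809426 + (-621499 + 2198214)*(416901 - 1674397))*(-3398237 + 4682502) = (-1809426 + 1576715*(-1257496))*1284265 = (-1809426 - 1982712805640)*1284265 = -1982714615066*1284265 = -2546330985117736490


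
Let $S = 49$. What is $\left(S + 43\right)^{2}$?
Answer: $8464$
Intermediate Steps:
$\left(S + 43\right)^{2} = \left(49 + 43\right)^{2} = 92^{2} = 8464$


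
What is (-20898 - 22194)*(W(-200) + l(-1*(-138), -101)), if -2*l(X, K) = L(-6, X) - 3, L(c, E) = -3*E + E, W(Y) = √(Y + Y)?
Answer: -6011334 - 861840*I ≈ -6.0113e+6 - 8.6184e+5*I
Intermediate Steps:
W(Y) = √2*√Y (W(Y) = √(2*Y) = √2*√Y)
L(c, E) = -2*E
l(X, K) = 3/2 + X (l(X, K) = -(-2*X - 3)/2 = -(-3 - 2*X)/2 = 3/2 + X)
(-20898 - 22194)*(W(-200) + l(-1*(-138), -101)) = (-20898 - 22194)*(√2*√(-200) + (3/2 - 1*(-138))) = -43092*(√2*(10*I*√2) + (3/2 + 138)) = -43092*(20*I + 279/2) = -43092*(279/2 + 20*I) = -6011334 - 861840*I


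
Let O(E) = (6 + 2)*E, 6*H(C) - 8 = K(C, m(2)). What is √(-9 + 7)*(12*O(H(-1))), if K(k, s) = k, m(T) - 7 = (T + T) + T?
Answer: 112*I*√2 ≈ 158.39*I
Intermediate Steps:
m(T) = 7 + 3*T (m(T) = 7 + ((T + T) + T) = 7 + (2*T + T) = 7 + 3*T)
H(C) = 4/3 + C/6
O(E) = 8*E
√(-9 + 7)*(12*O(H(-1))) = √(-9 + 7)*(12*(8*(4/3 + (⅙)*(-1)))) = √(-2)*(12*(8*(4/3 - ⅙))) = (I*√2)*(12*(8*(7/6))) = (I*√2)*(12*(28/3)) = (I*√2)*112 = 112*I*√2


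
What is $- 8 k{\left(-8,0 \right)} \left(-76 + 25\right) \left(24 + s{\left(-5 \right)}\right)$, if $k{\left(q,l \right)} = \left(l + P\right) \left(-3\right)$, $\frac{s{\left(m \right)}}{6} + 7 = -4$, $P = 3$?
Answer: $154224$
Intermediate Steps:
$s{\left(m \right)} = -66$ ($s{\left(m \right)} = -42 + 6 \left(-4\right) = -42 - 24 = -66$)
$k{\left(q,l \right)} = -9 - 3 l$ ($k{\left(q,l \right)} = \left(l + 3\right) \left(-3\right) = \left(3 + l\right) \left(-3\right) = -9 - 3 l$)
$- 8 k{\left(-8,0 \right)} \left(-76 + 25\right) \left(24 + s{\left(-5 \right)}\right) = - 8 \left(-9 - 0\right) \left(-76 + 25\right) \left(24 - 66\right) = - 8 \left(-9 + 0\right) \left(\left(-51\right) \left(-42\right)\right) = \left(-8\right) \left(-9\right) 2142 = 72 \cdot 2142 = 154224$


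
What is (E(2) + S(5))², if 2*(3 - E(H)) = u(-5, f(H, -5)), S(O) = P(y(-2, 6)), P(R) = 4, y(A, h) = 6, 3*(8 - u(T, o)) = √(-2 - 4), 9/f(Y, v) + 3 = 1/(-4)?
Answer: 53/6 + I*√6 ≈ 8.8333 + 2.4495*I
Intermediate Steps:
f(Y, v) = -36/13 (f(Y, v) = 9/(-3 + 1/(-4)) = 9/(-3 - ¼) = 9/(-13/4) = 9*(-4/13) = -36/13)
u(T, o) = 8 - I*√6/3 (u(T, o) = 8 - √(-2 - 4)/3 = 8 - I*√6/3)
S(O) = 4
E(H) = -1 + I*√6/6 (E(H) = 3 - (8 - I*√6/3)/2 = 3 + (-4 + I*√6/6) = -1 + I*√6/6)
(E(2) + S(5))² = ((-1 + I*√6/6) + 4)² = (3 + I*√6/6)²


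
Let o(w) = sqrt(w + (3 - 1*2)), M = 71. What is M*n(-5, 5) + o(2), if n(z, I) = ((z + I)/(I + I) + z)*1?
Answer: -355 + sqrt(3) ≈ -353.27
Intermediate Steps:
o(w) = sqrt(1 + w) (o(w) = sqrt(w + (3 - 2)) = sqrt(w + 1) = sqrt(1 + w))
n(z, I) = z + (I + z)/(2*I) (n(z, I) = ((I + z)/((2*I)) + z)*1 = ((I + z)*(1/(2*I)) + z)*1 = ((I + z)/(2*I) + z)*1 = (z + (I + z)/(2*I))*1 = z + (I + z)/(2*I))
M*n(-5, 5) + o(2) = 71*(1/2 - 5 + (1/2)*(-5)/5) + sqrt(1 + 2) = 71*(1/2 - 5 + (1/2)*(-5)*(1/5)) + sqrt(3) = 71*(1/2 - 5 - 1/2) + sqrt(3) = 71*(-5) + sqrt(3) = -355 + sqrt(3)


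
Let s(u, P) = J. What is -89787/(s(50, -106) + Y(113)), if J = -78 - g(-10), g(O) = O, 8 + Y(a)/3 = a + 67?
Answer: -89787/448 ≈ -200.42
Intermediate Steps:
Y(a) = 177 + 3*a (Y(a) = -24 + 3*(a + 67) = -24 + 3*(67 + a) = -24 + (201 + 3*a) = 177 + 3*a)
J = -68 (J = -78 - 1*(-10) = -78 + 10 = -68)
s(u, P) = -68
-89787/(s(50, -106) + Y(113)) = -89787/(-68 + (177 + 3*113)) = -89787/(-68 + (177 + 339)) = -89787/(-68 + 516) = -89787/448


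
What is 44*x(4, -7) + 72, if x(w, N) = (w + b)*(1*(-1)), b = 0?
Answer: -104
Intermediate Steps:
x(w, N) = -w (x(w, N) = (w + 0)*(1*(-1)) = w*(-1) = -w)
44*x(4, -7) + 72 = 44*(-1*4) + 72 = 44*(-4) + 72 = -176 + 72 = -104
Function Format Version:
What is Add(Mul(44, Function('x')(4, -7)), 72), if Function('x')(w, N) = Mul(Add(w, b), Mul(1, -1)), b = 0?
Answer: -104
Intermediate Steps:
Function('x')(w, N) = Mul(-1, w) (Function('x')(w, N) = Mul(Add(w, 0), Mul(1, -1)) = Mul(w, -1) = Mul(-1, w))
Add(Mul(44, Function('x')(4, -7)), 72) = Add(Mul(44, Mul(-1, 4)), 72) = Add(Mul(44, -4), 72) = Add(-176, 72) = -104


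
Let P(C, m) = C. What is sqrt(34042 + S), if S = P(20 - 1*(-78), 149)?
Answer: 2*sqrt(8535) ≈ 184.77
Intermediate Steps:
S = 98 (S = 20 - 1*(-78) = 20 + 78 = 98)
sqrt(34042 + S) = sqrt(34042 + 98) = sqrt(34140) = 2*sqrt(8535)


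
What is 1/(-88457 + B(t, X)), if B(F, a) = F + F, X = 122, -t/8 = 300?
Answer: -1/93257 ≈ -1.0723e-5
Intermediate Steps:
t = -2400 (t = -8*300 = -2400)
B(F, a) = 2*F
1/(-88457 + B(t, X)) = 1/(-88457 + 2*(-2400)) = 1/(-88457 - 4800) = 1/(-93257) = -1/93257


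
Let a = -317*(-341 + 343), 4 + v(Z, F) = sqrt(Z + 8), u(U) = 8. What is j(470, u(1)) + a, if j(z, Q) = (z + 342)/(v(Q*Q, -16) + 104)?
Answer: -776644/1241 - 609*sqrt(2)/1241 ≈ -626.52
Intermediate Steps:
v(Z, F) = -4 + sqrt(8 + Z) (v(Z, F) = -4 + sqrt(Z + 8) = -4 + sqrt(8 + Z))
j(z, Q) = (342 + z)/(100 + sqrt(8 + Q**2)) (j(z, Q) = (z + 342)/((-4 + sqrt(8 + Q*Q)) + 104) = (342 + z)/((-4 + sqrt(8 + Q**2)) + 104) = (342 + z)/(100 + sqrt(8 + Q**2)))
a = -634 (a = -317*2 = -634)
j(470, u(1)) + a = (342 + 470)/(100 + sqrt(8 + 8**2)) - 634 = 812/(100 + sqrt(8 + 64)) - 634 = 812/(100 + sqrt(72)) - 634 = 812/(100 + 6*sqrt(2)) - 634 = -634 + 812/(100 + 6*sqrt(2))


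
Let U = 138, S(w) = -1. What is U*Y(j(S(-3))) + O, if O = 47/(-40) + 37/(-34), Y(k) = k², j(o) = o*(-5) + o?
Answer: 1499901/680 ≈ 2205.7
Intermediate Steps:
j(o) = -4*o (j(o) = -5*o + o = -4*o)
O = -1539/680 (O = 47*(-1/40) + 37*(-1/34) = -47/40 - 37/34 = -1539/680 ≈ -2.2632)
U*Y(j(S(-3))) + O = 138*(-4*(-1))² - 1539/680 = 138*4² - 1539/680 = 138*16 - 1539/680 = 2208 - 1539/680 = 1499901/680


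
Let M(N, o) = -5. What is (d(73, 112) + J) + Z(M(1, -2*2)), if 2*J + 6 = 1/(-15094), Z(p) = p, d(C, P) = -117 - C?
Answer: -5977225/30188 ≈ -198.00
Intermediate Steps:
J = -90565/30188 (J = -3 + (½)/(-15094) = -3 + (½)*(-1/15094) = -3 - 1/30188 = -90565/30188 ≈ -3.0000)
(d(73, 112) + J) + Z(M(1, -2*2)) = ((-117 - 1*73) - 90565/30188) - 5 = ((-117 - 73) - 90565/30188) - 5 = (-190 - 90565/30188) - 5 = -5826285/30188 - 5 = -5977225/30188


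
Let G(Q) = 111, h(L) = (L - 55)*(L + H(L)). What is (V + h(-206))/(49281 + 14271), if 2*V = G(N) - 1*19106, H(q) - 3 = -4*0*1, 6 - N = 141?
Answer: 86971/127104 ≈ 0.68425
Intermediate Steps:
N = -135 (N = 6 - 1*141 = 6 - 141 = -135)
H(q) = 3 (H(q) = 3 - 4*0*1 = 3 + 0*1 = 3 + 0 = 3)
h(L) = (-55 + L)*(3 + L) (h(L) = (L - 55)*(L + 3) = (-55 + L)*(3 + L))
V = -18995/2 (V = (111 - 1*19106)/2 = (111 - 19106)/2 = (1/2)*(-18995) = -18995/2 ≈ -9497.5)
(V + h(-206))/(49281 + 14271) = (-18995/2 + (-165 + (-206)**2 - 52*(-206)))/(49281 + 14271) = (-18995/2 + (-165 + 42436 + 10712))/63552 = (-18995/2 + 52983)*(1/63552) = (86971/2)*(1/63552) = 86971/127104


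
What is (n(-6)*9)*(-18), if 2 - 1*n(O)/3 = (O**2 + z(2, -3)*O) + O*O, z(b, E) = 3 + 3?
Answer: 16524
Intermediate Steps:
z(b, E) = 6
n(O) = 6 - 18*O - 6*O**2 (n(O) = 6 - 3*((O**2 + 6*O) + O*O) = 6 - 3*((O**2 + 6*O) + O**2) = 6 - 3*(2*O**2 + 6*O) = 6 + (-18*O - 6*O**2) = 6 - 18*O - 6*O**2)
(n(-6)*9)*(-18) = ((6 - 18*(-6) - 6*(-6)**2)*9)*(-18) = ((6 + 108 - 6*36)*9)*(-18) = ((6 + 108 - 216)*9)*(-18) = -102*9*(-18) = -918*(-18) = 16524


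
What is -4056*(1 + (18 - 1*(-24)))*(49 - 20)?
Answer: -5057832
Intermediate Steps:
-4056*(1 + (18 - 1*(-24)))*(49 - 20) = -4056*(1 + (18 + 24))*29 = -4056*(1 + 42)*29 = -174408*29 = -4056*1247 = -5057832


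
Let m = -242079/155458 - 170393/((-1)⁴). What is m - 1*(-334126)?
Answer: 1339650665/8182 ≈ 1.6373e+5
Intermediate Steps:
m = -1394168267/8182 (m = -242079*1/155458 - 170393/1 = -12741/8182 - 170393*1 = -12741/8182 - 170393 = -1394168267/8182 ≈ -1.7039e+5)
m - 1*(-334126) = -1394168267/8182 - 1*(-334126) = -1394168267/8182 + 334126 = 1339650665/8182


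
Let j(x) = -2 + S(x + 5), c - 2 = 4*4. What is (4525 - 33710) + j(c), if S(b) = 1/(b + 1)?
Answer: -700487/24 ≈ -29187.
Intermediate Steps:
c = 18 (c = 2 + 4*4 = 2 + 16 = 18)
S(b) = 1/(1 + b)
j(x) = -2 + 1/(6 + x) (j(x) = -2 + 1/(1 + (x + 5)) = -2 + 1/(1 + (5 + x)) = -2 + 1/(6 + x))
(4525 - 33710) + j(c) = (4525 - 33710) + (-11 - 2*18)/(6 + 18) = -29185 + (-11 - 36)/24 = -29185 + (1/24)*(-47) = -29185 - 47/24 = -700487/24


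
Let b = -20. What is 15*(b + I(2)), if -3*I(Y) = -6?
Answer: -270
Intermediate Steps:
I(Y) = 2 (I(Y) = -1/3*(-6) = 2)
15*(b + I(2)) = 15*(-20 + 2) = 15*(-18) = -270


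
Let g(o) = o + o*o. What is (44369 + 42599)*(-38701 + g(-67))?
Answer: -2981176072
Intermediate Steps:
g(o) = o + o²
(44369 + 42599)*(-38701 + g(-67)) = (44369 + 42599)*(-38701 - 67*(1 - 67)) = 86968*(-38701 - 67*(-66)) = 86968*(-38701 + 4422) = 86968*(-34279) = -2981176072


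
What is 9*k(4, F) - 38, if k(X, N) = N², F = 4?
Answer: 106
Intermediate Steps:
9*k(4, F) - 38 = 9*4² - 38 = 9*16 - 38 = 144 - 38 = 106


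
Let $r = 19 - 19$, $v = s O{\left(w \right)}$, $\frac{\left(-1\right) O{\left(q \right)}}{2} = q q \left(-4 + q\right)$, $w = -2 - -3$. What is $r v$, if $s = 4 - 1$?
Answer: $0$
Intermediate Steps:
$w = 1$ ($w = -2 + 3 = 1$)
$O{\left(q \right)} = - 2 q^{2} \left(-4 + q\right)$ ($O{\left(q \right)} = - 2 q q \left(-4 + q\right) = - 2 q^{2} \left(-4 + q\right)$)
$s = 3$
$v = 18$ ($v = 3 \cdot 2 \cdot 1^{2} \left(4 - 1\right) = 3 \cdot 2 \cdot 1 \left(4 - 1\right) = 3 \cdot 2 \cdot 1 \cdot 3 = 3 \cdot 6 = 18$)
$r = 0$ ($r = 19 - 19 = 0$)
$r v = 0 \cdot 18 = 0$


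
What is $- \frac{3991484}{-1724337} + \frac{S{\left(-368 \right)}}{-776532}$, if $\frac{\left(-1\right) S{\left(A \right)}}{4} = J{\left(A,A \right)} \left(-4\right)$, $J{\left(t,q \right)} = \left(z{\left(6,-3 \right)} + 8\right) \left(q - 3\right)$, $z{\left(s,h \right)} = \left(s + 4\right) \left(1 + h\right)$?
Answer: $\frac{248057256692}{111583571607} \approx 2.2231$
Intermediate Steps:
$z{\left(s,h \right)} = \left(1 + h\right) \left(4 + s\right)$ ($z{\left(s,h \right)} = \left(4 + s\right) \left(1 + h\right) = \left(1 + h\right) \left(4 + s\right)$)
$J{\left(t,q \right)} = 36 - 12 q$ ($J{\left(t,q \right)} = \left(\left(4 + 6 + 4 \left(-3\right) - 18\right) + 8\right) \left(q - 3\right) = \left(\left(4 + 6 - 12 - 18\right) + 8\right) \left(-3 + q\right) = \left(-20 + 8\right) \left(-3 + q\right) = - 12 \left(-3 + q\right) = 36 - 12 q$)
$S{\left(A \right)} = 576 - 192 A$ ($S{\left(A \right)} = - 4 \left(36 - 12 A\right) \left(-4\right) = - 4 \left(-144 + 48 A\right) = 576 - 192 A$)
$- \frac{3991484}{-1724337} + \frac{S{\left(-368 \right)}}{-776532} = - \frac{3991484}{-1724337} + \frac{576 - -70656}{-776532} = \left(-3991484\right) \left(- \frac{1}{1724337}\right) + \left(576 + 70656\right) \left(- \frac{1}{776532}\right) = \frac{3991484}{1724337} + 71232 \left(- \frac{1}{776532}\right) = \frac{3991484}{1724337} - \frac{5936}{64711} = \frac{248057256692}{111583571607}$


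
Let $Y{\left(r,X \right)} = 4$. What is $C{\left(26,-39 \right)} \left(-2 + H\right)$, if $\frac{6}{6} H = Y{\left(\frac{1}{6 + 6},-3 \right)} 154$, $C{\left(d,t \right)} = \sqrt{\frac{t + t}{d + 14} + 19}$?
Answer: $\frac{307 \sqrt{1705}}{5} \approx 2535.3$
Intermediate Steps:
$C{\left(d,t \right)} = \sqrt{19 + \frac{2 t}{14 + d}}$ ($C{\left(d,t \right)} = \sqrt{\frac{2 t}{14 + d} + 19} = \sqrt{19 + \frac{2 t}{14 + d}}$)
$H = 616$ ($H = 4 \cdot 154 = 616$)
$C{\left(26,-39 \right)} \left(-2 + H\right) = \sqrt{\frac{266 + 2 \left(-39\right) + 19 \cdot 26}{14 + 26}} \left(-2 + 616\right) = \sqrt{\frac{266 - 78 + 494}{40}} \cdot 614 = \sqrt{\frac{1}{40} \cdot 682} \cdot 614 = \sqrt{\frac{341}{20}} \cdot 614 = \frac{\sqrt{1705}}{10} \cdot 614 = \frac{307 \sqrt{1705}}{5}$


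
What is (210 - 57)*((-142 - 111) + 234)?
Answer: -2907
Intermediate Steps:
(210 - 57)*((-142 - 111) + 234) = 153*(-253 + 234) = 153*(-19) = -2907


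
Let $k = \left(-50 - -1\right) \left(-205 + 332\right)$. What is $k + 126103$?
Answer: $119880$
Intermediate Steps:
$k = -6223$ ($k = \left(-50 + 1\right) 127 = \left(-49\right) 127 = -6223$)
$k + 126103 = -6223 + 126103 = 119880$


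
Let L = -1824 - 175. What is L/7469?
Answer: -1999/7469 ≈ -0.26764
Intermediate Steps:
L = -1999
L/7469 = -1999/7469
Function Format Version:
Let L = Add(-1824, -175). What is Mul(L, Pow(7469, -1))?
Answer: Rational(-1999, 7469) ≈ -0.26764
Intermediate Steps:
L = -1999
Mul(L, Pow(7469, -1)) = Mul(-1999, Pow(7469, -1)) = Mul(-1999, Rational(1, 7469)) = Rational(-1999, 7469)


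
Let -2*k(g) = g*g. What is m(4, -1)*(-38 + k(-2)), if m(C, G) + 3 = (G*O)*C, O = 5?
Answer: 920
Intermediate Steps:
m(C, G) = -3 + 5*C*G (m(C, G) = -3 + (G*5)*C = -3 + (5*G)*C = -3 + 5*C*G)
k(g) = -g²/2 (k(g) = -g*g/2 = -g²/2)
m(4, -1)*(-38 + k(-2)) = (-3 + 5*4*(-1))*(-38 - ½*(-2)²) = (-3 - 20)*(-38 - ½*4) = -23*(-38 - 2) = -23*(-40) = 920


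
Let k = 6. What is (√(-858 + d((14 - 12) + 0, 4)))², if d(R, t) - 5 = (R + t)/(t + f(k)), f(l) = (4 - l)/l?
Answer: -9365/11 ≈ -851.36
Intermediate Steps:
f(l) = (4 - l)/l
d(R, t) = 5 + (R + t)/(-⅓ + t) (d(R, t) = 5 + (R + t)/(t + (4 - 1*6)/6) = 5 + (R + t)/(t + (4 - 6)/6) = 5 + (R + t)/(t + (⅙)*(-2)) = 5 + (R + t)/(t - ⅓) = 5 + (R + t)/(-⅓ + t))
(√(-858 + d((14 - 12) + 0, 4)))² = (√(-858 + (-5 + 3*((14 - 12) + 0) + 18*4)/(-1 + 3*4)))² = (√(-858 + (-5 + 3*(2 + 0) + 72)/(-1 + 12)))² = (√(-858 + (-5 + 3*2 + 72)/11))² = (√(-858 + (-5 + 6 + 72)/11))² = (√(-858 + (1/11)*73))² = (√(-858 + 73/11))² = (√(-9365/11))² = (I*√103015/11)² = -9365/11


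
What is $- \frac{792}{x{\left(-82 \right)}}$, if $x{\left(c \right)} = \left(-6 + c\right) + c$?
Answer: $\frac{396}{85} \approx 4.6588$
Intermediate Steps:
$x{\left(c \right)} = -6 + 2 c$
$- \frac{792}{x{\left(-82 \right)}} = - \frac{792}{-6 + 2 \left(-82\right)} = - \frac{792}{-6 - 164} = - \frac{792}{-170} = \left(-792\right) \left(- \frac{1}{170}\right) = \frac{396}{85}$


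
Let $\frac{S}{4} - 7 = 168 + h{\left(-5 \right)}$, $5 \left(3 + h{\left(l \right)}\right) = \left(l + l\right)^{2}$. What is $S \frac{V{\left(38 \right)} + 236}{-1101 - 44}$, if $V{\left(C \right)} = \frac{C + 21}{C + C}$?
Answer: $- \frac{691008}{4351} \approx -158.82$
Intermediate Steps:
$h{\left(l \right)} = -3 + \frac{4 l^{2}}{5}$ ($h{\left(l \right)} = -3 + \frac{\left(l + l\right)^{2}}{5} = -3 + \frac{\left(2 l\right)^{2}}{5} = -3 + \frac{4 l^{2}}{5}$)
$V{\left(C \right)} = \frac{21 + C}{2 C}$
$S = 768$ ($S = 28 + 4 \left(168 - \left(3 - \frac{4 \left(-5\right)^{2}}{5}\right)\right) = 28 + 4 \left(168 + \left(-3 + \frac{4}{5} \cdot 25\right)\right) = 28 + 4 \left(168 + \left(-3 + 20\right)\right) = 28 + 4 \left(168 + 17\right) = 28 + 4 \cdot 185 = 28 + 740 = 768$)
$S \frac{V{\left(38 \right)} + 236}{-1101 - 44} = 768 \frac{\frac{21 + 38}{2 \cdot 38} + 236}{-1101 - 44} = 768 \frac{\frac{1}{2} \cdot \frac{1}{38} \cdot 59 + 236}{-1145} = 768 \left(\frac{59}{76} + 236\right) \left(- \frac{1}{1145}\right) = 768 \cdot \frac{17995}{76} \left(- \frac{1}{1145}\right) = 768 \left(- \frac{3599}{17404}\right) = - \frac{691008}{4351}$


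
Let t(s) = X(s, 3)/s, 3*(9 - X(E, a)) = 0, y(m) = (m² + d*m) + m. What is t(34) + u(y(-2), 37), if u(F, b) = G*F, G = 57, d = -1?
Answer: 7761/34 ≈ 228.26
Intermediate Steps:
y(m) = m² (y(m) = (m² - m) + m = m²)
X(E, a) = 9 (X(E, a) = 9 - ⅓*0 = 9 + 0 = 9)
t(s) = 9/s
u(F, b) = 57*F
t(34) + u(y(-2), 37) = 9/34 + 57*(-2)² = 9*(1/34) + 57*4 = 9/34 + 228 = 7761/34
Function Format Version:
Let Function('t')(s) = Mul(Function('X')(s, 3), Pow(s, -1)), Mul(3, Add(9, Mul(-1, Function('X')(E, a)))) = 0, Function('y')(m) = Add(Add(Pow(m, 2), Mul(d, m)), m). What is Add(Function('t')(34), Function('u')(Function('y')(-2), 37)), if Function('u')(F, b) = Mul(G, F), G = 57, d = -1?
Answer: Rational(7761, 34) ≈ 228.26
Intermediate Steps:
Function('y')(m) = Pow(m, 2) (Function('y')(m) = Add(Add(Pow(m, 2), Mul(-1, m)), m) = Pow(m, 2))
Function('X')(E, a) = 9 (Function('X')(E, a) = Add(9, Mul(Rational(-1, 3), 0)) = Add(9, 0) = 9)
Function('t')(s) = Mul(9, Pow(s, -1))
Function('u')(F, b) = Mul(57, F)
Add(Function('t')(34), Function('u')(Function('y')(-2), 37)) = Add(Mul(9, Pow(34, -1)), Mul(57, Pow(-2, 2))) = Add(Mul(9, Rational(1, 34)), Mul(57, 4)) = Add(Rational(9, 34), 228) = Rational(7761, 34)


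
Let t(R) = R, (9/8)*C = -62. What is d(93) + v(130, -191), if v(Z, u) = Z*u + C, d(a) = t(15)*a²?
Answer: 943649/9 ≈ 1.0485e+5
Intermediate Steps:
C = -496/9 (C = (8/9)*(-62) = -496/9 ≈ -55.111)
d(a) = 15*a²
v(Z, u) = -496/9 + Z*u (v(Z, u) = Z*u - 496/9 = -496/9 + Z*u)
d(93) + v(130, -191) = 15*93² + (-496/9 + 130*(-191)) = 15*8649 + (-496/9 - 24830) = 129735 - 223966/9 = 943649/9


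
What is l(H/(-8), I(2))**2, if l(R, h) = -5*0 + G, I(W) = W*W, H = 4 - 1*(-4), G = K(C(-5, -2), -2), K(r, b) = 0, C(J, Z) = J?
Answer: 0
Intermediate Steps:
G = 0
H = 8 (H = 4 + 4 = 8)
I(W) = W**2
l(R, h) = 0 (l(R, h) = -5*0 + 0 = 0 + 0 = 0)
l(H/(-8), I(2))**2 = 0**2 = 0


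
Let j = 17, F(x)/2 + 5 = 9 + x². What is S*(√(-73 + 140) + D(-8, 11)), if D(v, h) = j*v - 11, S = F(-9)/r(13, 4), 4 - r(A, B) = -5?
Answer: -8330/3 + 170*√67/9 ≈ -2622.1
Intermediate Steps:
r(A, B) = 9 (r(A, B) = 4 - 1*(-5) = 4 + 5 = 9)
F(x) = 8 + 2*x² (F(x) = -10 + 2*(9 + x²) = -10 + (18 + 2*x²) = 8 + 2*x²)
S = 170/9 (S = (8 + 2*(-9)²)/9 = (8 + 2*81)*(⅑) = (8 + 162)*(⅑) = 170*(⅑) = 170/9 ≈ 18.889)
D(v, h) = -11 + 17*v (D(v, h) = 17*v - 11 = -11 + 17*v)
S*(√(-73 + 140) + D(-8, 11)) = 170*(√(-73 + 140) + (-11 + 17*(-8)))/9 = 170*(√67 + (-11 - 136))/9 = 170*(√67 - 147)/9 = 170*(-147 + √67)/9 = -8330/3 + 170*√67/9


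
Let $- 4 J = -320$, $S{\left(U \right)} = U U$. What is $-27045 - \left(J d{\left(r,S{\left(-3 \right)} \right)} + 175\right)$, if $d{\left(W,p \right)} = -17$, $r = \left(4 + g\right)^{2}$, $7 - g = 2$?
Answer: $-25860$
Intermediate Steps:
$g = 5$ ($g = 7 - 2 = 5$)
$r = 81$ ($r = \left(4 + 5\right)^{2} = 9^{2} = 81$)
$S{\left(U \right)} = U^{2}$
$J = 80$ ($J = \left(- \frac{1}{4}\right) \left(-320\right) = 80$)
$-27045 - \left(J d{\left(r,S{\left(-3 \right)} \right)} + 175\right) = -27045 - \left(80 \left(-17\right) + 175\right) = -27045 - \left(-1360 + 175\right) = -27045 - -1185 = -27045 + 1185 = -25860$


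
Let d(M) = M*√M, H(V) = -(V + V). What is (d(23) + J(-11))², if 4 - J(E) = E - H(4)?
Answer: 12216 + 322*√23 ≈ 13760.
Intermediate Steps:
H(V) = -2*V
J(E) = -4 - E (J(E) = 4 - (E - (-2)*4) = 4 - (E - 1*(-8)) = 4 - (E + 8) = 4 - (8 + E) = 4 + (-8 - E) = -4 - E)
d(M) = M^(3/2)
(d(23) + J(-11))² = (23^(3/2) + (-4 - 1*(-11)))² = (23*√23 + (-4 + 11))² = (23*√23 + 7)² = (7 + 23*√23)²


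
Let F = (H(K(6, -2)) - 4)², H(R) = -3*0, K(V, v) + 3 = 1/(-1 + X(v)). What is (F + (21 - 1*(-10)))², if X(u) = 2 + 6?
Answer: 2209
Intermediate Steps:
X(u) = 8
K(V, v) = -20/7 (K(V, v) = -3 + 1/(-1 + 8) = -3 + 1/7 = -3 + ⅐ = -20/7)
H(R) = 0
F = 16 (F = (0 - 4)² = (-4)² = 16)
(F + (21 - 1*(-10)))² = (16 + (21 - 1*(-10)))² = (16 + (21 + 10))² = (16 + 31)² = 47² = 2209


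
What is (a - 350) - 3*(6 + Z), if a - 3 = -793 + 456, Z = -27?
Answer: -621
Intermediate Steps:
a = -334 (a = 3 + (-793 + 456) = 3 - 337 = -334)
(a - 350) - 3*(6 + Z) = (-334 - 350) - 3*(6 - 27) = -684 - 3*(-21) = -684 + 63 = -621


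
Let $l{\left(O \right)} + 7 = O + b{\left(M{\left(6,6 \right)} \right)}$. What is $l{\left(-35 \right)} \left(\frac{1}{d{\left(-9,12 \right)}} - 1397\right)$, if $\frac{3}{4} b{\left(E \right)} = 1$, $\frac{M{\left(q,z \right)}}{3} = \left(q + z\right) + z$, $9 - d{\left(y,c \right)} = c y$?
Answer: $\frac{19940656}{351} \approx 56811.0$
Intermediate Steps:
$d{\left(y,c \right)} = 9 - c y$
$M{\left(q,z \right)} = 3 q + 6 z$ ($M{\left(q,z \right)} = 3 \left(\left(q + z\right) + z\right) = 3 \left(q + 2 z\right) = 3 q + 6 z$)
$b{\left(E \right)} = \frac{4}{3}$ ($b{\left(E \right)} = \frac{4}{3} \cdot 1 = \frac{4}{3}$)
$l{\left(O \right)} = - \frac{17}{3} + O$ ($l{\left(O \right)} = -7 + \left(O + \frac{4}{3}\right) = -7 + \left(\frac{4}{3} + O\right) = - \frac{17}{3} + O$)
$l{\left(-35 \right)} \left(\frac{1}{d{\left(-9,12 \right)}} - 1397\right) = \left(- \frac{17}{3} - 35\right) \left(\frac{1}{9 - 12 \left(-9\right)} - 1397\right) = - \frac{122 \left(\frac{1}{9 + 108} - 1397\right)}{3} = - \frac{122 \left(\frac{1}{117} - 1397\right)}{3} = \left(- \frac{122}{3}\right) \left(- \frac{163448}{117}\right) = \frac{19940656}{351}$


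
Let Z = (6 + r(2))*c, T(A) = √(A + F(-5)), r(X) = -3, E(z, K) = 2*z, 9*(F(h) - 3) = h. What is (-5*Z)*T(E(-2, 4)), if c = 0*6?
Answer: 0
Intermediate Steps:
F(h) = 3 + h/9
c = 0
T(A) = √(22/9 + A) (T(A) = √(A + (3 + (⅑)*(-5))) = √(A + (3 - 5/9)) = √(A + 22/9) = √(22/9 + A))
Z = 0 (Z = (6 - 3)*0 = 3*0 = 0)
(-5*Z)*T(E(-2, 4)) = (-5*0)*(√(22 + 9*(2*(-2)))/3) = 0*(√(22 + 9*(-4))/3) = 0*(√(22 - 36)/3) = 0*(√(-14)/3) = 0*((I*√14)/3) = 0*(I*√14/3) = 0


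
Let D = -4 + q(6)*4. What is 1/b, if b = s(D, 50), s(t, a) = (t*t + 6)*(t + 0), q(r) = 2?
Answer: 1/88 ≈ 0.011364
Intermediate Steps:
D = 4 (D = -4 + 2*4 = -4 + 8 = 4)
s(t, a) = t*(6 + t**2) (s(t, a) = (t**2 + 6)*t = (6 + t**2)*t = t*(6 + t**2))
b = 88 (b = 4*(6 + 4**2) = 4*(6 + 16) = 4*22 = 88)
1/b = 1/88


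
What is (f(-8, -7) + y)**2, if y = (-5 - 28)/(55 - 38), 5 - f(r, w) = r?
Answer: 35344/289 ≈ 122.30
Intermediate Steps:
f(r, w) = 5 - r
y = -33/17 ≈ -1.9412
(f(-8, -7) + y)**2 = ((5 - 1*(-8)) - 33/17)**2 = ((5 + 8) - 33/17)**2 = (13 - 33/17)**2 = (188/17)**2 = 35344/289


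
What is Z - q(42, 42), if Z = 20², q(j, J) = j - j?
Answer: 400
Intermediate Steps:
q(j, J) = 0
Z = 400
Z - q(42, 42) = 400 - 1*0 = 400 + 0 = 400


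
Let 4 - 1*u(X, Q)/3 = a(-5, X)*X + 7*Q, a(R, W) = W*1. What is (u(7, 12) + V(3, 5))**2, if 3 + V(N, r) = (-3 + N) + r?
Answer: 148225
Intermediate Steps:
a(R, W) = W
V(N, r) = -6 + N + r (V(N, r) = -3 + ((-3 + N) + r) = -3 + (-3 + N + r) = -6 + N + r)
u(X, Q) = 12 - 21*Q - 3*X**2 (u(X, Q) = 12 - 3*(X*X + 7*Q) = 12 - 3*(X**2 + 7*Q) = 12 + (-21*Q - 3*X**2) = 12 - 21*Q - 3*X**2)
(u(7, 12) + V(3, 5))**2 = ((12 - 21*12 - 3*7**2) + (-6 + 3 + 5))**2 = ((12 - 252 - 3*49) + 2)**2 = ((12 - 252 - 147) + 2)**2 = (-387 + 2)**2 = (-385)**2 = 148225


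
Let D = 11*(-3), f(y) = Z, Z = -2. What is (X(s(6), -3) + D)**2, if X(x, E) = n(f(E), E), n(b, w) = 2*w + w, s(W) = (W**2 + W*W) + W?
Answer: 1764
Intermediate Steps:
s(W) = W + 2*W**2 (s(W) = (W**2 + W**2) + W = 2*W**2 + W = W + 2*W**2)
f(y) = -2
n(b, w) = 3*w
X(x, E) = 3*E
D = -33
(X(s(6), -3) + D)**2 = (3*(-3) - 33)**2 = (-9 - 33)**2 = (-42)**2 = 1764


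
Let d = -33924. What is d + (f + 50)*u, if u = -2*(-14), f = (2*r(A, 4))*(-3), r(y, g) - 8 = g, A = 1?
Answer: -34540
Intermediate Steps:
r(y, g) = 8 + g
f = -72 (f = (2*(8 + 4))*(-3) = (2*12)*(-3) = 24*(-3) = -72)
u = 28
d + (f + 50)*u = -33924 + (-72 + 50)*28 = -33924 - 22*28 = -33924 - 616 = -34540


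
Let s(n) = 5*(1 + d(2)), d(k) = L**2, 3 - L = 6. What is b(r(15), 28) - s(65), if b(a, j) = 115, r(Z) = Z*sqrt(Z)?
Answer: 65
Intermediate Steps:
r(Z) = Z**(3/2)
L = -3 (L = 3 - 1*6 = 3 - 6 = -3)
d(k) = 9 (d(k) = (-3)**2 = 9)
s(n) = 50 (s(n) = 5*(1 + 9) = 5*10 = 50)
b(r(15), 28) - s(65) = 115 - 1*50 = 115 - 50 = 65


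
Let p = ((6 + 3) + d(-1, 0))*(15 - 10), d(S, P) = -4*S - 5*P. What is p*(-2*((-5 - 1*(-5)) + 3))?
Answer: -390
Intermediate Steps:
d(S, P) = -5*P - 4*S
p = 65 (p = ((6 + 3) + (-5*0 - 4*(-1)))*(15 - 10) = (9 + (0 + 4))*5 = (9 + 4)*5 = 13*5 = 65)
p*(-2*((-5 - 1*(-5)) + 3)) = 65*(-2*((-5 - 1*(-5)) + 3)) = 65*(-2*((-5 + 5) + 3)) = 65*(-2*(0 + 3)) = 65*(-2*3) = 65*(-6) = -390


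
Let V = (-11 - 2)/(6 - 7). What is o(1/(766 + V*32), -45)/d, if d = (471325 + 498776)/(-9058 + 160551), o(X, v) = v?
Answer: -757465/107789 ≈ -7.0273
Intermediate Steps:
V = 13 (V = -13/(-1) = -13*(-1) = 13)
d = 970101/151493 ≈ 6.4036
o(1/(766 + V*32), -45)/d = -45/970101/151493 = -45*151493/970101 = -757465/107789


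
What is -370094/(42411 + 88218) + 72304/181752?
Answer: -803060076/329751139 ≈ -2.4354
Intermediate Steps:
-370094/(42411 + 88218) + 72304/181752 = -370094/130629 + 72304*(1/181752) = -370094*1/130629 + 9038/22719 = -370094/130629 + 9038/22719 = -803060076/329751139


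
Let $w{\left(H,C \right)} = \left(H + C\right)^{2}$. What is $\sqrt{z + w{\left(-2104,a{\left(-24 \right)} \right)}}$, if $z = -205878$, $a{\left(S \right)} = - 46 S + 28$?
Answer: $\sqrt{738906} \approx 859.6$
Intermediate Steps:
$a{\left(S \right)} = 28 - 46 S$
$w{\left(H,C \right)} = \left(C + H\right)^{2}$
$\sqrt{z + w{\left(-2104,a{\left(-24 \right)} \right)}} = \sqrt{-205878 + \left(\left(28 - -1104\right) - 2104\right)^{2}} = \sqrt{-205878 + \left(\left(28 + 1104\right) - 2104\right)^{2}} = \sqrt{-205878 + \left(1132 - 2104\right)^{2}} = \sqrt{-205878 + \left(-972\right)^{2}} = \sqrt{-205878 + 944784} = \sqrt{738906}$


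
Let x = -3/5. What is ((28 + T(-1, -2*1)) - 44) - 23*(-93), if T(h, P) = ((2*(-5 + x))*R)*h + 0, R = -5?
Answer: 2067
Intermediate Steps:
x = -⅗ (x = -3*⅕ = -⅗ ≈ -0.60000)
T(h, P) = 56*h (T(h, P) = ((2*(-5 - ⅗))*(-5))*h + 0 = ((2*(-28/5))*(-5))*h + 0 = (-56/5*(-5))*h + 0 = 56*h + 0 = 56*h)
((28 + T(-1, -2*1)) - 44) - 23*(-93) = ((28 + 56*(-1)) - 44) - 23*(-93) = ((28 - 56) - 44) + 2139 = (-28 - 44) + 2139 = -72 + 2139 = 2067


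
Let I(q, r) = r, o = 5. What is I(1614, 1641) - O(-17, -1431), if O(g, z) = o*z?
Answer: 8796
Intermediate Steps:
O(g, z) = 5*z
I(1614, 1641) - O(-17, -1431) = 1641 - 5*(-1431) = 1641 - 1*(-7155) = 1641 + 7155 = 8796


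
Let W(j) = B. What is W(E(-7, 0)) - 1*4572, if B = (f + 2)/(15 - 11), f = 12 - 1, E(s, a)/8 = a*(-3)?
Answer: -18275/4 ≈ -4568.8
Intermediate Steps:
E(s, a) = -24*a (E(s, a) = 8*(a*(-3)) = 8*(-3*a) = -24*a)
f = 11
B = 13/4 (B = (11 + 2)/(15 - 11) = 13/4 ≈ 3.2500)
W(j) = 13/4
W(E(-7, 0)) - 1*4572 = 13/4 - 1*4572 = 13/4 - 4572 = -18275/4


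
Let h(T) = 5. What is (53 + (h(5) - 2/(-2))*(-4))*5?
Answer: 145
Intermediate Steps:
(53 + (h(5) - 2/(-2))*(-4))*5 = (53 + (5 - 2/(-2))*(-4))*5 = (53 + (5 - 2*(-1/2))*(-4))*5 = (53 + (5 + 1)*(-4))*5 = (53 + 6*(-4))*5 = (53 - 24)*5 = 29*5 = 145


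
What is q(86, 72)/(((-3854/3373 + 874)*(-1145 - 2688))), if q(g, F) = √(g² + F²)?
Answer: -3373*√3145/5642459642 ≈ -3.3524e-5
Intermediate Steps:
q(g, F) = √(F² + g²)
q(86, 72)/(((-3854/3373 + 874)*(-1145 - 2688))) = √(72² + 86²)/(((-3854/3373 + 874)*(-1145 - 2688))) = √(5184 + 7396)/(((-3854*1/3373 + 874)*(-3833))) = √12580/(((-3854/3373 + 874)*(-3833))) = (2*√3145)/(((2944148/3373)*(-3833))) = (2*√3145)/(-11284919284/3373) = (2*√3145)*(-3373/11284919284) = -3373*√3145/5642459642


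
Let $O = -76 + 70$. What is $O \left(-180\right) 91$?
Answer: $98280$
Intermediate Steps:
$O = -6$
$O \left(-180\right) 91 = \left(-6\right) \left(-180\right) 91 = 1080 \cdot 91 = 98280$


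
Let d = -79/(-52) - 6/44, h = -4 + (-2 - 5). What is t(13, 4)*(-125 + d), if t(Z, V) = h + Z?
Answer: -70709/286 ≈ -247.23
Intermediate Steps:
h = -11 (h = -4 - 7 = -11)
t(Z, V) = -11 + Z
d = 791/572 (d = -79*(-1/52) - 6*1/44 = 79/52 - 3/22 = 791/572 ≈ 1.3829)
t(13, 4)*(-125 + d) = (-11 + 13)*(-125 + 791/572) = 2*(-70709/572) = -70709/286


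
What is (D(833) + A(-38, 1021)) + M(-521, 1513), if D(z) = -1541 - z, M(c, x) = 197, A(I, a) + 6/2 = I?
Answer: -2218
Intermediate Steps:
A(I, a) = -3 + I
(D(833) + A(-38, 1021)) + M(-521, 1513) = ((-1541 - 1*833) + (-3 - 38)) + 197 = ((-1541 - 833) - 41) + 197 = (-2374 - 41) + 197 = -2415 + 197 = -2218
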